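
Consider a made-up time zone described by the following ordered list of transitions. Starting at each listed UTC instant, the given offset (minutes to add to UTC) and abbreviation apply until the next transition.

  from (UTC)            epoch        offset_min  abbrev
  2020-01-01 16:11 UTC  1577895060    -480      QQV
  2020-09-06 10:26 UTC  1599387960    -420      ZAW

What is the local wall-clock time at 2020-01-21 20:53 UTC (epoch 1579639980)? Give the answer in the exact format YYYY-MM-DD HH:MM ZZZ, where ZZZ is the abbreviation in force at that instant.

2020-01-21 12:53 QQV

Query: 2020-01-21 20:53 UTC
Rule 1/2 (QQV, -08:00): 2020-01-01 16:11 UTC ≤ query < 2020-09-06 10:26 UTC
20·60 + 53 - 480 = 773 min
773 = 0·1440 + 773; 773 = 12·60 + 53 → 12:53, same day
→ 2020-01-21 12:53 QQV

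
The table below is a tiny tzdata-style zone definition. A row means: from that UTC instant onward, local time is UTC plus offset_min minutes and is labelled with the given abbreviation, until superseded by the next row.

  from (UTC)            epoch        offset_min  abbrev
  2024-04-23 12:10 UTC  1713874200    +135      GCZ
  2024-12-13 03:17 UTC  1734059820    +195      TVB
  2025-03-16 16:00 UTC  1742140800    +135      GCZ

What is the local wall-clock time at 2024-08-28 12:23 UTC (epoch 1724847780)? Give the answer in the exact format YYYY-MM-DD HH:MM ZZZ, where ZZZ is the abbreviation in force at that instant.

Query: 2024-08-28 12:23 UTC
Rule 1/3 (GCZ, +02:15): 2024-04-23 12:10 UTC ≤ query < 2024-12-13 03:17 UTC
12·60 + 23 + 135 = 878 min
878 = 0·1440 + 878; 878 = 14·60 + 38 → 14:38, same day
→ 2024-08-28 14:38 GCZ

2024-08-28 14:38 GCZ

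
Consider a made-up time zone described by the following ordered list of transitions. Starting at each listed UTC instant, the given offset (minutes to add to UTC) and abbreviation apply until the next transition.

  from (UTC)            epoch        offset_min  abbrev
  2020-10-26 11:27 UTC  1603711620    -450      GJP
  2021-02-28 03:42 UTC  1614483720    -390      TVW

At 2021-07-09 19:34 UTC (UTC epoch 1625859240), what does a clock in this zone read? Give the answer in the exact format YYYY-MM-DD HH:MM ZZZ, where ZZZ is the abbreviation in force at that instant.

Query: 2021-07-09 19:34 UTC
Rule 2/2 (TVW, -06:30): 2021-02-28 03:42 UTC ≤ query < +∞
19·60 + 34 - 390 = 784 min
784 = 0·1440 + 784; 784 = 13·60 + 4 → 13:04, same day
→ 2021-07-09 13:04 TVW

2021-07-09 13:04 TVW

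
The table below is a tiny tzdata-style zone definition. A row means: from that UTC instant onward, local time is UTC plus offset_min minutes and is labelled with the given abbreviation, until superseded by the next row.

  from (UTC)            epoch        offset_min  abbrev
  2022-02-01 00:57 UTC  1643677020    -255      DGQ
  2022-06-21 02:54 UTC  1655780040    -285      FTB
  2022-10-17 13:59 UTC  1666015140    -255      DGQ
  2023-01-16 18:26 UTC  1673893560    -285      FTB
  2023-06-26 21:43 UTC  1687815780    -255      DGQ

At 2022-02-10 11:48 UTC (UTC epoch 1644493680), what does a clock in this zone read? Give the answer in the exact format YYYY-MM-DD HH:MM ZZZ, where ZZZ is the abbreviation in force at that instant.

2022-02-10 07:33 DGQ

Query: 2022-02-10 11:48 UTC
Rule 1/5 (DGQ, -04:15): 2022-02-01 00:57 UTC ≤ query < 2022-06-21 02:54 UTC
11·60 + 48 - 255 = 453 min
453 = 0·1440 + 453; 453 = 7·60 + 33 → 07:33, same day
→ 2022-02-10 07:33 DGQ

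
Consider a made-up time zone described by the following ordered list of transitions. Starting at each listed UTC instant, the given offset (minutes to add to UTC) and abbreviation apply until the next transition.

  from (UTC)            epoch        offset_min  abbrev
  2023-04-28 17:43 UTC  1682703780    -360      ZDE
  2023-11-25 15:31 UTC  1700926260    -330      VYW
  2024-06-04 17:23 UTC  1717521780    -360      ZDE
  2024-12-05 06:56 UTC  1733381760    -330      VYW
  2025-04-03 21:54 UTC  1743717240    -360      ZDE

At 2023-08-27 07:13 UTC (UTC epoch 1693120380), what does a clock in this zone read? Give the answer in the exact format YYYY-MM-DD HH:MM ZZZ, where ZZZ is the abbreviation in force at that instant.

Query: 2023-08-27 07:13 UTC
Rule 1/5 (ZDE, -06:00): 2023-04-28 17:43 UTC ≤ query < 2023-11-25 15:31 UTC
7·60 + 13 - 360 = 73 min
73 = 0·1440 + 73; 73 = 1·60 + 13 → 01:13, same day
→ 2023-08-27 01:13 ZDE

2023-08-27 01:13 ZDE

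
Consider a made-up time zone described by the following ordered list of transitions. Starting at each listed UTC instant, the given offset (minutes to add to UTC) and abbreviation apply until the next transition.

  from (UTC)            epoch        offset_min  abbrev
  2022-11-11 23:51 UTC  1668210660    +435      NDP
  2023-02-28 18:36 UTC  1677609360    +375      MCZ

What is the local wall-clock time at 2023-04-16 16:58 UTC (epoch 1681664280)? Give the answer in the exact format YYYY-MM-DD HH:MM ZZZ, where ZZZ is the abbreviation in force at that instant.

2023-04-16 23:13 MCZ

Query: 2023-04-16 16:58 UTC
Rule 2/2 (MCZ, +06:15): 2023-02-28 18:36 UTC ≤ query < +∞
16·60 + 58 + 375 = 1393 min
1393 = 0·1440 + 1393; 1393 = 23·60 + 13 → 23:13, same day
→ 2023-04-16 23:13 MCZ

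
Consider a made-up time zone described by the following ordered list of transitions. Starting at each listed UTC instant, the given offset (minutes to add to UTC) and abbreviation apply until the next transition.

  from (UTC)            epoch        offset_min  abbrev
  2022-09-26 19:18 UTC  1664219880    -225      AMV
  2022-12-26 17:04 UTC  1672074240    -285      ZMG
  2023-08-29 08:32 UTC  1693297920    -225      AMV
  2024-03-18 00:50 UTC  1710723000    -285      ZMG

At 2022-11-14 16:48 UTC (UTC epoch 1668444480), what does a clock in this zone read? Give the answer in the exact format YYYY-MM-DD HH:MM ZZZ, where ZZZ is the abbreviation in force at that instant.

2022-11-14 13:03 AMV

Query: 2022-11-14 16:48 UTC
Rule 1/4 (AMV, -03:45): 2022-09-26 19:18 UTC ≤ query < 2022-12-26 17:04 UTC
16·60 + 48 - 225 = 783 min
783 = 0·1440 + 783; 783 = 13·60 + 3 → 13:03, same day
→ 2022-11-14 13:03 AMV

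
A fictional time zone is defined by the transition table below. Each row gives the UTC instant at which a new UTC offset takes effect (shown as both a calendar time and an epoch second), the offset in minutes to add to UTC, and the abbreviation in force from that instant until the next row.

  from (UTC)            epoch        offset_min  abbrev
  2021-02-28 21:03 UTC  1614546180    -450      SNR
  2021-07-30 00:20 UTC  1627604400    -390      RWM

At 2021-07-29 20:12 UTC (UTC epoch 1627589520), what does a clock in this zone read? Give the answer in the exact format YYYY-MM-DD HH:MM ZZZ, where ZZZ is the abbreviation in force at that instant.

2021-07-29 12:42 SNR

Query: 2021-07-29 20:12 UTC
Rule 1/2 (SNR, -07:30): 2021-02-28 21:03 UTC ≤ query < 2021-07-30 00:20 UTC
20·60 + 12 - 450 = 762 min
762 = 0·1440 + 762; 762 = 12·60 + 42 → 12:42, same day
→ 2021-07-29 12:42 SNR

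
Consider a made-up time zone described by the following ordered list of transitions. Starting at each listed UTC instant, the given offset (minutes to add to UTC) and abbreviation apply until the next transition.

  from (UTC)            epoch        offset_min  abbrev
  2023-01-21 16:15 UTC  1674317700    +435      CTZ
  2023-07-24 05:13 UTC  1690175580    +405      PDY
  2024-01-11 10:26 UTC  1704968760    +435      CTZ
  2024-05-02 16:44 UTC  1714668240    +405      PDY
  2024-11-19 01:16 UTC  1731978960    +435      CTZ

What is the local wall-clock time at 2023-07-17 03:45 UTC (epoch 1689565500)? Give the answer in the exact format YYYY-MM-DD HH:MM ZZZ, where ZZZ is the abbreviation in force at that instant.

Query: 2023-07-17 03:45 UTC
Rule 1/5 (CTZ, +07:15): 2023-01-21 16:15 UTC ≤ query < 2023-07-24 05:13 UTC
3·60 + 45 + 435 = 660 min
660 = 0·1440 + 660; 660 = 11·60 + 0 → 11:00, same day
→ 2023-07-17 11:00 CTZ

2023-07-17 11:00 CTZ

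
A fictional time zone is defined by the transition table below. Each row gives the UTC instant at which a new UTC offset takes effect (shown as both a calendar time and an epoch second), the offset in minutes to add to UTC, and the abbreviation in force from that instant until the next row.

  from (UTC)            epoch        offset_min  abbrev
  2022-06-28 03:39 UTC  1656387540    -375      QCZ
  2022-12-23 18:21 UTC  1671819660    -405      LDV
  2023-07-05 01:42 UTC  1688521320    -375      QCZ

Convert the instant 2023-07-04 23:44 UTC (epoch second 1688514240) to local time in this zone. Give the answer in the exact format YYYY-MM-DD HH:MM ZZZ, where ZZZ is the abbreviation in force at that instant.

Query: 2023-07-04 23:44 UTC
Rule 2/3 (LDV, -06:45): 2022-12-23 18:21 UTC ≤ query < 2023-07-05 01:42 UTC
23·60 + 44 - 405 = 1019 min
1019 = 0·1440 + 1019; 1019 = 16·60 + 59 → 16:59, same day
→ 2023-07-04 16:59 LDV

2023-07-04 16:59 LDV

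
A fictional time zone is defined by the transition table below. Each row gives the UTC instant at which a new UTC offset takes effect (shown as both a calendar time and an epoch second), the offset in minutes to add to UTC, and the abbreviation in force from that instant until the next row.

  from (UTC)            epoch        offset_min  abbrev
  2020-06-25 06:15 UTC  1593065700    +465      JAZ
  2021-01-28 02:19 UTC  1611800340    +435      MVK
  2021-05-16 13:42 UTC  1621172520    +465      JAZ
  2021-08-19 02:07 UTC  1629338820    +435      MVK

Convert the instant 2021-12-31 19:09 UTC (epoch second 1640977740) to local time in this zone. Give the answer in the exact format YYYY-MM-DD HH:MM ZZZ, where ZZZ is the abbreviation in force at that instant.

2022-01-01 02:24 MVK

Query: 2021-12-31 19:09 UTC
Rule 4/4 (MVK, +07:15): 2021-08-19 02:07 UTC ≤ query < +∞
19·60 + 9 + 435 = 1584 min
1584 = 1·1440 + 144; 144 = 2·60 + 24 → 02:24, 2021-12-31 + 1 day = 2022-01-01
→ 2022-01-01 02:24 MVK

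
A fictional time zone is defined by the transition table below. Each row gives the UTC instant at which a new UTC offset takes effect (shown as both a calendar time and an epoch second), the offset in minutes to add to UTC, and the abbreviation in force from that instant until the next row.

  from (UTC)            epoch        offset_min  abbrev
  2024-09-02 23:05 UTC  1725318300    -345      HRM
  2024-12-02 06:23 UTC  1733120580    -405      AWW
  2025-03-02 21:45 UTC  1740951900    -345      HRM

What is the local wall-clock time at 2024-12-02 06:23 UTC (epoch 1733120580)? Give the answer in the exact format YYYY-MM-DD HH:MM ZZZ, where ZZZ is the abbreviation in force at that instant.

2024-12-01 23:38 AWW

Query: 2024-12-02 06:23 UTC
Rule 2/3 (AWW, -06:45): 2024-12-02 06:23 UTC ≤ query < 2025-03-02 21:45 UTC
6·60 + 23 - 405 = -22 min
-22 = -1·1440 + 1418; 1418 = 23·60 + 38 → 23:38, 2024-12-02 - 1 day = 2024-12-01
→ 2024-12-01 23:38 AWW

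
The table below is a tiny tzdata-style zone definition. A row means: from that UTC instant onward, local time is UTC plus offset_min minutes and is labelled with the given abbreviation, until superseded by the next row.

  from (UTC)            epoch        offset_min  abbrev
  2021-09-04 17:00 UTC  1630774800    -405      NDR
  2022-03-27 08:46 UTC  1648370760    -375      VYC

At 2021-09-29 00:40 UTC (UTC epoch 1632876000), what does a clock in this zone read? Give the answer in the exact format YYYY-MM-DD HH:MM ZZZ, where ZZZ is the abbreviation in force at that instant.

Query: 2021-09-29 00:40 UTC
Rule 1/2 (NDR, -06:45): 2021-09-04 17:00 UTC ≤ query < 2022-03-27 08:46 UTC
0·60 + 40 - 405 = -365 min
-365 = -1·1440 + 1075; 1075 = 17·60 + 55 → 17:55, 2021-09-29 - 1 day = 2021-09-28
→ 2021-09-28 17:55 NDR

2021-09-28 17:55 NDR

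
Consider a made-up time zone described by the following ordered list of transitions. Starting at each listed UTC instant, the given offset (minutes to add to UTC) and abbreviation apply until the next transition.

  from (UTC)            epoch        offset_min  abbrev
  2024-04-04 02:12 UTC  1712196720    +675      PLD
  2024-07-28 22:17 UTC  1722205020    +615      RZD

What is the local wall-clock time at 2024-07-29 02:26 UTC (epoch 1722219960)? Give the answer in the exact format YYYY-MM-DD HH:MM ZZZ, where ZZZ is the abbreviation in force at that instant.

2024-07-29 12:41 RZD

Query: 2024-07-29 02:26 UTC
Rule 2/2 (RZD, +10:15): 2024-07-28 22:17 UTC ≤ query < +∞
2·60 + 26 + 615 = 761 min
761 = 0·1440 + 761; 761 = 12·60 + 41 → 12:41, same day
→ 2024-07-29 12:41 RZD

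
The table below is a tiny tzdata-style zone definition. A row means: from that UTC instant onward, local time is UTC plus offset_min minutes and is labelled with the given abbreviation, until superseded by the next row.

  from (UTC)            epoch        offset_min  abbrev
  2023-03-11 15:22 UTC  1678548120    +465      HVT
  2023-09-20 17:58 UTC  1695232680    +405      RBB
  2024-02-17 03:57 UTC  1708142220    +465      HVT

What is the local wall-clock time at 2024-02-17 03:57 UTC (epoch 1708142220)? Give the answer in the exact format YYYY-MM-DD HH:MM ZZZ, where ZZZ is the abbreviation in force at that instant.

2024-02-17 11:42 HVT

Query: 2024-02-17 03:57 UTC
Rule 3/3 (HVT, +07:45): 2024-02-17 03:57 UTC ≤ query < +∞
3·60 + 57 + 465 = 702 min
702 = 0·1440 + 702; 702 = 11·60 + 42 → 11:42, same day
→ 2024-02-17 11:42 HVT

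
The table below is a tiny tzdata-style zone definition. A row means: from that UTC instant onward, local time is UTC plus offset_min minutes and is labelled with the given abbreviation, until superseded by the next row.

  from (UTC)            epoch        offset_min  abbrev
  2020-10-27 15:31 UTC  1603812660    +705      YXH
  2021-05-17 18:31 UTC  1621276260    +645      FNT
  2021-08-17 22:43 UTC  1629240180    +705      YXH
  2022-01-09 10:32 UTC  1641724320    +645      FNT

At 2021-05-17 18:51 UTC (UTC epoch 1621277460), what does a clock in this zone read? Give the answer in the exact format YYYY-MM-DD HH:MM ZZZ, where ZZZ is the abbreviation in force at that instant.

2021-05-18 05:36 FNT

Query: 2021-05-17 18:51 UTC
Rule 2/4 (FNT, +10:45): 2021-05-17 18:31 UTC ≤ query < 2021-08-17 22:43 UTC
18·60 + 51 + 645 = 1776 min
1776 = 1·1440 + 336; 336 = 5·60 + 36 → 05:36, 2021-05-17 + 1 day = 2021-05-18
→ 2021-05-18 05:36 FNT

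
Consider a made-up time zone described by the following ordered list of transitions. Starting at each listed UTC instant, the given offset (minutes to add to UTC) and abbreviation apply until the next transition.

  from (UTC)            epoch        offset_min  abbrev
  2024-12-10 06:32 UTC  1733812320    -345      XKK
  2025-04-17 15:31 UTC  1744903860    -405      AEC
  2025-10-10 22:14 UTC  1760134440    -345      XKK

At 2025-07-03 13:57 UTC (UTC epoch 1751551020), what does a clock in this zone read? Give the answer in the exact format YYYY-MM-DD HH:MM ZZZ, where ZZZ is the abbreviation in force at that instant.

2025-07-03 07:12 AEC

Query: 2025-07-03 13:57 UTC
Rule 2/3 (AEC, -06:45): 2025-04-17 15:31 UTC ≤ query < 2025-10-10 22:14 UTC
13·60 + 57 - 405 = 432 min
432 = 0·1440 + 432; 432 = 7·60 + 12 → 07:12, same day
→ 2025-07-03 07:12 AEC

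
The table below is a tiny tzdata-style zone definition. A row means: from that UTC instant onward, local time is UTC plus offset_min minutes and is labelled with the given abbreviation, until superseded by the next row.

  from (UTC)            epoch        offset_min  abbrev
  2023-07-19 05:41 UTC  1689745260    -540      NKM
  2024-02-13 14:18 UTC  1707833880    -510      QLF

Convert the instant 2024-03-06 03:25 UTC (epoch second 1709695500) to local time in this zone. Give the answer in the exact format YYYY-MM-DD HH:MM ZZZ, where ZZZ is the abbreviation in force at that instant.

2024-03-05 18:55 QLF

Query: 2024-03-06 03:25 UTC
Rule 2/2 (QLF, -08:30): 2024-02-13 14:18 UTC ≤ query < +∞
3·60 + 25 - 510 = -305 min
-305 = -1·1440 + 1135; 1135 = 18·60 + 55 → 18:55, 2024-03-06 - 1 day = 2024-03-05
→ 2024-03-05 18:55 QLF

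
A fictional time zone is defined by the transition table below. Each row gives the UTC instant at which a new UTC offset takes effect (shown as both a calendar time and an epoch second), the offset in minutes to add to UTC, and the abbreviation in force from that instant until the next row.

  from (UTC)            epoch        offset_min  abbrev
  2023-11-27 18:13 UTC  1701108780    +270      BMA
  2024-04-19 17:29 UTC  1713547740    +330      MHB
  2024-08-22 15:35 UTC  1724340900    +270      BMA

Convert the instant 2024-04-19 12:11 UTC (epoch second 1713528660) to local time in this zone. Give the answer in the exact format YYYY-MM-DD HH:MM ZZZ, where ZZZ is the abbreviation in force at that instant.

2024-04-19 16:41 BMA

Query: 2024-04-19 12:11 UTC
Rule 1/3 (BMA, +04:30): 2023-11-27 18:13 UTC ≤ query < 2024-04-19 17:29 UTC
12·60 + 11 + 270 = 1001 min
1001 = 0·1440 + 1001; 1001 = 16·60 + 41 → 16:41, same day
→ 2024-04-19 16:41 BMA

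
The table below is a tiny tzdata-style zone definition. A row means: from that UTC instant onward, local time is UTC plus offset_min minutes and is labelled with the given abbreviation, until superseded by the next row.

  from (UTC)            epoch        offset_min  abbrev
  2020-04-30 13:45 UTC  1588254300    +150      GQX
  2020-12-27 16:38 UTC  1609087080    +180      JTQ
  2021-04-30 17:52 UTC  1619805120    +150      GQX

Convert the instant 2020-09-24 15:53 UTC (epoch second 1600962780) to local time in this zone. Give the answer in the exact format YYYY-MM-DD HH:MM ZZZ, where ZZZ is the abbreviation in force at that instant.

Query: 2020-09-24 15:53 UTC
Rule 1/3 (GQX, +02:30): 2020-04-30 13:45 UTC ≤ query < 2020-12-27 16:38 UTC
15·60 + 53 + 150 = 1103 min
1103 = 0·1440 + 1103; 1103 = 18·60 + 23 → 18:23, same day
→ 2020-09-24 18:23 GQX

2020-09-24 18:23 GQX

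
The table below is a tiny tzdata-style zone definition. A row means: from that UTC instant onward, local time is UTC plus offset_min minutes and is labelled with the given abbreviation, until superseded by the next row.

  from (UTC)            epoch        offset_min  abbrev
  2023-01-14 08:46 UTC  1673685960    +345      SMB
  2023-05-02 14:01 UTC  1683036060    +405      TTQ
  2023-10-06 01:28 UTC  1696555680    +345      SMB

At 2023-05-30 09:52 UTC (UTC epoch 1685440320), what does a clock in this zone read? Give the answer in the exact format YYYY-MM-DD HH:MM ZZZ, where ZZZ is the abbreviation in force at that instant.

2023-05-30 16:37 TTQ

Query: 2023-05-30 09:52 UTC
Rule 2/3 (TTQ, +06:45): 2023-05-02 14:01 UTC ≤ query < 2023-10-06 01:28 UTC
9·60 + 52 + 405 = 997 min
997 = 0·1440 + 997; 997 = 16·60 + 37 → 16:37, same day
→ 2023-05-30 16:37 TTQ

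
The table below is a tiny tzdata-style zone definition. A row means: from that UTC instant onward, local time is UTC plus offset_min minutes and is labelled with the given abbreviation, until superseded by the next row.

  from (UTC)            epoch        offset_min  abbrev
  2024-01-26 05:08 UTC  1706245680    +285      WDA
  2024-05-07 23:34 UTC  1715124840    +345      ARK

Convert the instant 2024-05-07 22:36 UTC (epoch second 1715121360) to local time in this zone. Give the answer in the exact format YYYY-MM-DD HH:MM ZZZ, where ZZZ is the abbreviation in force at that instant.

2024-05-08 03:21 WDA

Query: 2024-05-07 22:36 UTC
Rule 1/2 (WDA, +04:45): 2024-01-26 05:08 UTC ≤ query < 2024-05-07 23:34 UTC
22·60 + 36 + 285 = 1641 min
1641 = 1·1440 + 201; 201 = 3·60 + 21 → 03:21, 2024-05-07 + 1 day = 2024-05-08
→ 2024-05-08 03:21 WDA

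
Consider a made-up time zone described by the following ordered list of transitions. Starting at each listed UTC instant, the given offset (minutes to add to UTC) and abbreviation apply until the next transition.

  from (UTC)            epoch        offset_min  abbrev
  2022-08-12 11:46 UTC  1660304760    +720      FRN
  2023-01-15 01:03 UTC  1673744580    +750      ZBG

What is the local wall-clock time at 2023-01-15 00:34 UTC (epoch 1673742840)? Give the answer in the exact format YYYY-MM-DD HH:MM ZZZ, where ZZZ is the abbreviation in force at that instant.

Query: 2023-01-15 00:34 UTC
Rule 1/2 (FRN, +12:00): 2022-08-12 11:46 UTC ≤ query < 2023-01-15 01:03 UTC
0·60 + 34 + 720 = 754 min
754 = 0·1440 + 754; 754 = 12·60 + 34 → 12:34, same day
→ 2023-01-15 12:34 FRN

2023-01-15 12:34 FRN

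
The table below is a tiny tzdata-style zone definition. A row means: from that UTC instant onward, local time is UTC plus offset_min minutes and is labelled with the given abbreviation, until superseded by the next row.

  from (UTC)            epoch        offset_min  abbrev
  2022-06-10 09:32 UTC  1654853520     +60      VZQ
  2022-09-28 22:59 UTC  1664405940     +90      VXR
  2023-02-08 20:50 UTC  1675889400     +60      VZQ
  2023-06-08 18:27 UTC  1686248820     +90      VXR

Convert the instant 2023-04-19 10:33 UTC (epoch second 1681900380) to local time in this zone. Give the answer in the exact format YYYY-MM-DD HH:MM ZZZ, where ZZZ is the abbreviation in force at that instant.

Query: 2023-04-19 10:33 UTC
Rule 3/4 (VZQ, +01:00): 2023-02-08 20:50 UTC ≤ query < 2023-06-08 18:27 UTC
10·60 + 33 + 60 = 693 min
693 = 0·1440 + 693; 693 = 11·60 + 33 → 11:33, same day
→ 2023-04-19 11:33 VZQ

2023-04-19 11:33 VZQ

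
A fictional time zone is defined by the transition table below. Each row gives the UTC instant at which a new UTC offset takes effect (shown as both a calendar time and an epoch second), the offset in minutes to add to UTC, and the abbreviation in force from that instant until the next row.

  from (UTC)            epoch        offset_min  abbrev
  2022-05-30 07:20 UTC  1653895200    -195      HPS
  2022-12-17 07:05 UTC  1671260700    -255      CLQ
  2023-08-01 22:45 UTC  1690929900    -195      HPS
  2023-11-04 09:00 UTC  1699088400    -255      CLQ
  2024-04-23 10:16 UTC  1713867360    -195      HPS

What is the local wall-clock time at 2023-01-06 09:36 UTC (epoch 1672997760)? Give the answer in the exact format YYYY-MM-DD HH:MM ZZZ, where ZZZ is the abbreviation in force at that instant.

Query: 2023-01-06 09:36 UTC
Rule 2/5 (CLQ, -04:15): 2022-12-17 07:05 UTC ≤ query < 2023-08-01 22:45 UTC
9·60 + 36 - 255 = 321 min
321 = 0·1440 + 321; 321 = 5·60 + 21 → 05:21, same day
→ 2023-01-06 05:21 CLQ

2023-01-06 05:21 CLQ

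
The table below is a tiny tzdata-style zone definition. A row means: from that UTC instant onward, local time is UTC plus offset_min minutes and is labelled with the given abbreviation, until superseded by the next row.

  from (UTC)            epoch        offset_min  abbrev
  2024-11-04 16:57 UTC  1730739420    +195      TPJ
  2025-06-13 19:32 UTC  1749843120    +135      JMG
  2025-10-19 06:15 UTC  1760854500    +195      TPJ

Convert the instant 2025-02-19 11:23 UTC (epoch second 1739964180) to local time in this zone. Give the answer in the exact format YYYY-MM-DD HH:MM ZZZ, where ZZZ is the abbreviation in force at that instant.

2025-02-19 14:38 TPJ

Query: 2025-02-19 11:23 UTC
Rule 1/3 (TPJ, +03:15): 2024-11-04 16:57 UTC ≤ query < 2025-06-13 19:32 UTC
11·60 + 23 + 195 = 878 min
878 = 0·1440 + 878; 878 = 14·60 + 38 → 14:38, same day
→ 2025-02-19 14:38 TPJ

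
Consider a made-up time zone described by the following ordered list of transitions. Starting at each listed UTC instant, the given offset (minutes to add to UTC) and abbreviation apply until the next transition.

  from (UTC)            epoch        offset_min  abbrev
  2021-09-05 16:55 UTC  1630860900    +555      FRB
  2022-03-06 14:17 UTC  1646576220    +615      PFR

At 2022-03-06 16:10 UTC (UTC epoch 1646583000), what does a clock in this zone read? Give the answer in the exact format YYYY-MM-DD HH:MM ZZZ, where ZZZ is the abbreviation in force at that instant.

Query: 2022-03-06 16:10 UTC
Rule 2/2 (PFR, +10:15): 2022-03-06 14:17 UTC ≤ query < +∞
16·60 + 10 + 615 = 1585 min
1585 = 1·1440 + 145; 145 = 2·60 + 25 → 02:25, 2022-03-06 + 1 day = 2022-03-07
→ 2022-03-07 02:25 PFR

2022-03-07 02:25 PFR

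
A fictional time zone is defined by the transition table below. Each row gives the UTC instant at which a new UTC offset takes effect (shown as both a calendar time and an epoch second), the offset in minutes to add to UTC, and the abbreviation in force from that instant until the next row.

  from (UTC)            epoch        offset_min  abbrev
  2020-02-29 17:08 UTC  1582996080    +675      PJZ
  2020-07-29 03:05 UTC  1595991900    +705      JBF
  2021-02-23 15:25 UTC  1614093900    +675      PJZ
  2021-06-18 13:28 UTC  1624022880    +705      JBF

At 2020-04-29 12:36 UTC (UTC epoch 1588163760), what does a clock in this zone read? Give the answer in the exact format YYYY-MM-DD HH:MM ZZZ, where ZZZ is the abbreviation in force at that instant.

Query: 2020-04-29 12:36 UTC
Rule 1/4 (PJZ, +11:15): 2020-02-29 17:08 UTC ≤ query < 2020-07-29 03:05 UTC
12·60 + 36 + 675 = 1431 min
1431 = 0·1440 + 1431; 1431 = 23·60 + 51 → 23:51, same day
→ 2020-04-29 23:51 PJZ

2020-04-29 23:51 PJZ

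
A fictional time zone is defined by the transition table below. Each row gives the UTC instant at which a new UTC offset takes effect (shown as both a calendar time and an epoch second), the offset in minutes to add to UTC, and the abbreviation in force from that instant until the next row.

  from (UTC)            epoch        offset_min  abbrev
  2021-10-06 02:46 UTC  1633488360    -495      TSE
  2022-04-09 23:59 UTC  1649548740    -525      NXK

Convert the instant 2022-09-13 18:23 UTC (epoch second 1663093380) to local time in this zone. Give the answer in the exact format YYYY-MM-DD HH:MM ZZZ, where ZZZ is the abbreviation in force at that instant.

2022-09-13 09:38 NXK

Query: 2022-09-13 18:23 UTC
Rule 2/2 (NXK, -08:45): 2022-04-09 23:59 UTC ≤ query < +∞
18·60 + 23 - 525 = 578 min
578 = 0·1440 + 578; 578 = 9·60 + 38 → 09:38, same day
→ 2022-09-13 09:38 NXK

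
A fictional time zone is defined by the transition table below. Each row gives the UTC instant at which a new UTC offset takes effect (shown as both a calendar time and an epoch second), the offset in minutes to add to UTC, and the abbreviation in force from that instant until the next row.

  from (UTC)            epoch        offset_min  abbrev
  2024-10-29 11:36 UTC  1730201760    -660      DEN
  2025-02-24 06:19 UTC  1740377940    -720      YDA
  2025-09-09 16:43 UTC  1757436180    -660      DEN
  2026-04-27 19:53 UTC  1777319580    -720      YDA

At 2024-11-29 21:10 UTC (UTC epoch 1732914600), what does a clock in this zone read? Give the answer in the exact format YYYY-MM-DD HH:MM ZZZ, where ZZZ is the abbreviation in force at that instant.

2024-11-29 10:10 DEN

Query: 2024-11-29 21:10 UTC
Rule 1/4 (DEN, -11:00): 2024-10-29 11:36 UTC ≤ query < 2025-02-24 06:19 UTC
21·60 + 10 - 660 = 610 min
610 = 0·1440 + 610; 610 = 10·60 + 10 → 10:10, same day
→ 2024-11-29 10:10 DEN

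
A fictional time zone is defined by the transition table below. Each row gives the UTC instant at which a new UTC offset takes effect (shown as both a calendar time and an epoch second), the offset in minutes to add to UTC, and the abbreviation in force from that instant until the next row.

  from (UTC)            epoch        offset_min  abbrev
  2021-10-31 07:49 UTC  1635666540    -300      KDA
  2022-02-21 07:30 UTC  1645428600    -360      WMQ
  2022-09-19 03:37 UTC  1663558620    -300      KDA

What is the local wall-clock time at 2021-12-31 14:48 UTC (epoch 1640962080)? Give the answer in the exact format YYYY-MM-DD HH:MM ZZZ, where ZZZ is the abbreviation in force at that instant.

Query: 2021-12-31 14:48 UTC
Rule 1/3 (KDA, -05:00): 2021-10-31 07:49 UTC ≤ query < 2022-02-21 07:30 UTC
14·60 + 48 - 300 = 588 min
588 = 0·1440 + 588; 588 = 9·60 + 48 → 09:48, same day
→ 2021-12-31 09:48 KDA

2021-12-31 09:48 KDA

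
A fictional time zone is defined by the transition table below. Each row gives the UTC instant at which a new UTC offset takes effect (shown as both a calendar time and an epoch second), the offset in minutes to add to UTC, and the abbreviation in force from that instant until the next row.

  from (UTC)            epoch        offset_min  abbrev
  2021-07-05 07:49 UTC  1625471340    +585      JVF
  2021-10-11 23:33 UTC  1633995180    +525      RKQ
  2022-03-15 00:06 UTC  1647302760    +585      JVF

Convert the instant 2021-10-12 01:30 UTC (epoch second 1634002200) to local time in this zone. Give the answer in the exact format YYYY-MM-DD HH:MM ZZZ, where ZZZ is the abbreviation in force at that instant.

2021-10-12 10:15 RKQ

Query: 2021-10-12 01:30 UTC
Rule 2/3 (RKQ, +08:45): 2021-10-11 23:33 UTC ≤ query < 2022-03-15 00:06 UTC
1·60 + 30 + 525 = 615 min
615 = 0·1440 + 615; 615 = 10·60 + 15 → 10:15, same day
→ 2021-10-12 10:15 RKQ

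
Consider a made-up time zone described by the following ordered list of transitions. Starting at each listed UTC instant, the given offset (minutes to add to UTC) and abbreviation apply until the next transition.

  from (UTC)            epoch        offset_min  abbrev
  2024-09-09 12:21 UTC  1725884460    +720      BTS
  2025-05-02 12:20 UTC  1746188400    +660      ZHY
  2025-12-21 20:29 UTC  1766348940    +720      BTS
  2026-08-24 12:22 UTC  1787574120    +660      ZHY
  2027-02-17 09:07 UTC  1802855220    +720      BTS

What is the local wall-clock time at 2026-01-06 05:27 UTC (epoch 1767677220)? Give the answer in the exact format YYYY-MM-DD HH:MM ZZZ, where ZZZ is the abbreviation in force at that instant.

Query: 2026-01-06 05:27 UTC
Rule 3/5 (BTS, +12:00): 2025-12-21 20:29 UTC ≤ query < 2026-08-24 12:22 UTC
5·60 + 27 + 720 = 1047 min
1047 = 0·1440 + 1047; 1047 = 17·60 + 27 → 17:27, same day
→ 2026-01-06 17:27 BTS

2026-01-06 17:27 BTS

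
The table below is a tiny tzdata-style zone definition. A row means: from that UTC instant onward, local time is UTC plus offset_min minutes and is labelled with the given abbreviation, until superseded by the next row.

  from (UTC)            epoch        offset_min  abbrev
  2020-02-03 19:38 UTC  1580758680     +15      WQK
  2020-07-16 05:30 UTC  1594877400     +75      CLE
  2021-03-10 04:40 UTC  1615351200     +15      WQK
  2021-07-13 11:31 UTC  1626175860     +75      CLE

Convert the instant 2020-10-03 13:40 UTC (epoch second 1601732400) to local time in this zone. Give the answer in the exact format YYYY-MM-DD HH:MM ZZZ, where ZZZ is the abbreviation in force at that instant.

Query: 2020-10-03 13:40 UTC
Rule 2/4 (CLE, +01:15): 2020-07-16 05:30 UTC ≤ query < 2021-03-10 04:40 UTC
13·60 + 40 + 75 = 895 min
895 = 0·1440 + 895; 895 = 14·60 + 55 → 14:55, same day
→ 2020-10-03 14:55 CLE

2020-10-03 14:55 CLE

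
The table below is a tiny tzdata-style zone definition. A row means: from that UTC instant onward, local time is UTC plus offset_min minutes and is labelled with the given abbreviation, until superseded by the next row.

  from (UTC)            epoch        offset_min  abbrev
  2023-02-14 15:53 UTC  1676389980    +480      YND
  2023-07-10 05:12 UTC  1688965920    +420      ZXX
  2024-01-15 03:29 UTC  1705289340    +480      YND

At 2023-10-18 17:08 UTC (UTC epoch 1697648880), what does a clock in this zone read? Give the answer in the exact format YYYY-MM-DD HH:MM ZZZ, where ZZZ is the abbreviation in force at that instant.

Query: 2023-10-18 17:08 UTC
Rule 2/3 (ZXX, +07:00): 2023-07-10 05:12 UTC ≤ query < 2024-01-15 03:29 UTC
17·60 + 8 + 420 = 1448 min
1448 = 1·1440 + 8; 8 = 0·60 + 8 → 00:08, 2023-10-18 + 1 day = 2023-10-19
→ 2023-10-19 00:08 ZXX

2023-10-19 00:08 ZXX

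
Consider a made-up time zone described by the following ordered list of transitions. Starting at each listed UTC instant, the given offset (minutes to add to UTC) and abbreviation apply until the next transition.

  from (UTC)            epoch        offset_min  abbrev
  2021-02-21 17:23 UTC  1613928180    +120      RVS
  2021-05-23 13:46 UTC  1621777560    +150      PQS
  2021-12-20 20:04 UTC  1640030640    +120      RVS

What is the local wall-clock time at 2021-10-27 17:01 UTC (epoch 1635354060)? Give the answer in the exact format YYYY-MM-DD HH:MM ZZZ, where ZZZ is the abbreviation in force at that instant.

2021-10-27 19:31 PQS

Query: 2021-10-27 17:01 UTC
Rule 2/3 (PQS, +02:30): 2021-05-23 13:46 UTC ≤ query < 2021-12-20 20:04 UTC
17·60 + 1 + 150 = 1171 min
1171 = 0·1440 + 1171; 1171 = 19·60 + 31 → 19:31, same day
→ 2021-10-27 19:31 PQS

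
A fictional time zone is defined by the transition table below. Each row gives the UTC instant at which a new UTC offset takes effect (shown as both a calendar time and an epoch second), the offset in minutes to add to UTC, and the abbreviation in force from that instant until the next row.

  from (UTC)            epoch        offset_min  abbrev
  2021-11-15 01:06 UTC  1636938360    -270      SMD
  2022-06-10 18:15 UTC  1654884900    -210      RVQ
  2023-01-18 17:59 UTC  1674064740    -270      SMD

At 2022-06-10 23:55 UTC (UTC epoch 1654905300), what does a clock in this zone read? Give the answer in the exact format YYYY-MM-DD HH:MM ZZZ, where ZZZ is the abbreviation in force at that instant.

2022-06-10 20:25 RVQ

Query: 2022-06-10 23:55 UTC
Rule 2/3 (RVQ, -03:30): 2022-06-10 18:15 UTC ≤ query < 2023-01-18 17:59 UTC
23·60 + 55 - 210 = 1225 min
1225 = 0·1440 + 1225; 1225 = 20·60 + 25 → 20:25, same day
→ 2022-06-10 20:25 RVQ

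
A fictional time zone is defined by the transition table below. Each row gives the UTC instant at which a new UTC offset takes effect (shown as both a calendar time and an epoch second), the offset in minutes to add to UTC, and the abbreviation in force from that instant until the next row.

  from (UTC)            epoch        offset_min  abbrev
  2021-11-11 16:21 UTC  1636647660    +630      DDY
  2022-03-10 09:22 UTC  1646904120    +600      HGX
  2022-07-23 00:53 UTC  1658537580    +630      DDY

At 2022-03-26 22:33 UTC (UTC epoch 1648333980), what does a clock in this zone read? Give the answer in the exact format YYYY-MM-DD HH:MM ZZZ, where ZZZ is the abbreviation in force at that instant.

2022-03-27 08:33 HGX

Query: 2022-03-26 22:33 UTC
Rule 2/3 (HGX, +10:00): 2022-03-10 09:22 UTC ≤ query < 2022-07-23 00:53 UTC
22·60 + 33 + 600 = 1953 min
1953 = 1·1440 + 513; 513 = 8·60 + 33 → 08:33, 2022-03-26 + 1 day = 2022-03-27
→ 2022-03-27 08:33 HGX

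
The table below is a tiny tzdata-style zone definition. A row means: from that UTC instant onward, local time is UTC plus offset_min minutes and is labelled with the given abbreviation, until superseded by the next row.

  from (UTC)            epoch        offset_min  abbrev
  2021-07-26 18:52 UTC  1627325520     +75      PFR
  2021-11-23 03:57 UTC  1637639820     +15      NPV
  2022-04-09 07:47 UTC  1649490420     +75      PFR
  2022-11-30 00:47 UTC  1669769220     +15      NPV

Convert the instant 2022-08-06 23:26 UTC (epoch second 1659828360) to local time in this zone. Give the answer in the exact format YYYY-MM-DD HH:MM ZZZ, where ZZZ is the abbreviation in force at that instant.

2022-08-07 00:41 PFR

Query: 2022-08-06 23:26 UTC
Rule 3/4 (PFR, +01:15): 2022-04-09 07:47 UTC ≤ query < 2022-11-30 00:47 UTC
23·60 + 26 + 75 = 1481 min
1481 = 1·1440 + 41; 41 = 0·60 + 41 → 00:41, 2022-08-06 + 1 day = 2022-08-07
→ 2022-08-07 00:41 PFR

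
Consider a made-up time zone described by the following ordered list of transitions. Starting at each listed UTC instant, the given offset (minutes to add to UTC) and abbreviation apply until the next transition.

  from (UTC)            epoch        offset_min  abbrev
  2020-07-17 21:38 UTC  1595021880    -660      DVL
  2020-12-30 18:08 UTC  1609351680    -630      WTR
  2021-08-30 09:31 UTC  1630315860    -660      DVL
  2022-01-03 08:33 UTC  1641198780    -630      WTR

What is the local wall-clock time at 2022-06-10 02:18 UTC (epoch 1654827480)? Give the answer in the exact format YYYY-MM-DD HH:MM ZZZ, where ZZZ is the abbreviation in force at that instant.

Query: 2022-06-10 02:18 UTC
Rule 4/4 (WTR, -10:30): 2022-01-03 08:33 UTC ≤ query < +∞
2·60 + 18 - 630 = -492 min
-492 = -1·1440 + 948; 948 = 15·60 + 48 → 15:48, 2022-06-10 - 1 day = 2022-06-09
→ 2022-06-09 15:48 WTR

2022-06-09 15:48 WTR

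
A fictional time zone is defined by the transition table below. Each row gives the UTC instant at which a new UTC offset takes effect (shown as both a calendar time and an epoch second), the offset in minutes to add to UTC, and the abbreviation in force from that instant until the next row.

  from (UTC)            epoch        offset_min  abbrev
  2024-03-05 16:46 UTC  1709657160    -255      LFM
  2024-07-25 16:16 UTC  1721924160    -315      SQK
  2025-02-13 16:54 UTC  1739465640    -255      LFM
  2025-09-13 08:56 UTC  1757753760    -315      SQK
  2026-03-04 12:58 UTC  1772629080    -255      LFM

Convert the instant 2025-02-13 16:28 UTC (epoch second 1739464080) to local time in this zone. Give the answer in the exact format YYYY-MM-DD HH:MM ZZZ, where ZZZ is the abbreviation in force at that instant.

Query: 2025-02-13 16:28 UTC
Rule 2/5 (SQK, -05:15): 2024-07-25 16:16 UTC ≤ query < 2025-02-13 16:54 UTC
16·60 + 28 - 315 = 673 min
673 = 0·1440 + 673; 673 = 11·60 + 13 → 11:13, same day
→ 2025-02-13 11:13 SQK

2025-02-13 11:13 SQK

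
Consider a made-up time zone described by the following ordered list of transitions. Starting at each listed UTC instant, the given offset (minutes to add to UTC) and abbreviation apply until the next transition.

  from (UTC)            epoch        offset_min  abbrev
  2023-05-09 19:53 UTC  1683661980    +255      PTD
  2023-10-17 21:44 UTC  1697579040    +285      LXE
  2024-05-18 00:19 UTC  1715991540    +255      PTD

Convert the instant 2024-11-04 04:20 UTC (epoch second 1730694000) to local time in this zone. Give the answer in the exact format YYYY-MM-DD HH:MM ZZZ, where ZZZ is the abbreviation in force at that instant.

2024-11-04 08:35 PTD

Query: 2024-11-04 04:20 UTC
Rule 3/3 (PTD, +04:15): 2024-05-18 00:19 UTC ≤ query < +∞
4·60 + 20 + 255 = 515 min
515 = 0·1440 + 515; 515 = 8·60 + 35 → 08:35, same day
→ 2024-11-04 08:35 PTD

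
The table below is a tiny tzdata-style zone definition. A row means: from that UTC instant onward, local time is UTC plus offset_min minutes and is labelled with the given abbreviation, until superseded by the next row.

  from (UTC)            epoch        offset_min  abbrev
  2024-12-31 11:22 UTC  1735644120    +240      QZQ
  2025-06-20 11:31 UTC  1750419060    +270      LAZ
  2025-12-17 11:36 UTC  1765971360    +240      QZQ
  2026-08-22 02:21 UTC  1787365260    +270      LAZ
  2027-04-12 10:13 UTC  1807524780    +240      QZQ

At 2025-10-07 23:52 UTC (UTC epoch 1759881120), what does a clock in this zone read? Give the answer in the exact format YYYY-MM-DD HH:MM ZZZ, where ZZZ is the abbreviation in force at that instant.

2025-10-08 04:22 LAZ

Query: 2025-10-07 23:52 UTC
Rule 2/5 (LAZ, +04:30): 2025-06-20 11:31 UTC ≤ query < 2025-12-17 11:36 UTC
23·60 + 52 + 270 = 1702 min
1702 = 1·1440 + 262; 262 = 4·60 + 22 → 04:22, 2025-10-07 + 1 day = 2025-10-08
→ 2025-10-08 04:22 LAZ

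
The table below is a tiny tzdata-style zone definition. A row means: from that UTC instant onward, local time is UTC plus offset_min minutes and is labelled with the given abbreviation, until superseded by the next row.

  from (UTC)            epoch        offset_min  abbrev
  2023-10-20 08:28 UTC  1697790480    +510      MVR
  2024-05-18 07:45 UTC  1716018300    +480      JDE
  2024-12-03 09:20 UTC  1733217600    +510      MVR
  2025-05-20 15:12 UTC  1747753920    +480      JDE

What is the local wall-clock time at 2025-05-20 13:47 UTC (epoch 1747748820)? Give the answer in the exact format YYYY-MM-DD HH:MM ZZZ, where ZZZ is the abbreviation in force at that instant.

2025-05-20 22:17 MVR

Query: 2025-05-20 13:47 UTC
Rule 3/4 (MVR, +08:30): 2024-12-03 09:20 UTC ≤ query < 2025-05-20 15:12 UTC
13·60 + 47 + 510 = 1337 min
1337 = 0·1440 + 1337; 1337 = 22·60 + 17 → 22:17, same day
→ 2025-05-20 22:17 MVR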